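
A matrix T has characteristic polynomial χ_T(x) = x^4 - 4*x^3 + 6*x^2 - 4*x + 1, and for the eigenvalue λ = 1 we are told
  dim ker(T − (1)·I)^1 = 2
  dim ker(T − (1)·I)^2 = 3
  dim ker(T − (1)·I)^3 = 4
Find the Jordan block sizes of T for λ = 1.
Block sizes for λ = 1: [3, 1]

From the dimensions of kernels of powers, the number of Jordan blocks of size at least j is d_j − d_{j−1} where d_j = dim ker(N^j) (with d_0 = 0). Computing the differences gives [2, 1, 1].
The number of blocks of size exactly k is (#blocks of size ≥ k) − (#blocks of size ≥ k + 1), so the partition is: 1 block(s) of size 1, 1 block(s) of size 3.
In nonincreasing order the block sizes are [3, 1].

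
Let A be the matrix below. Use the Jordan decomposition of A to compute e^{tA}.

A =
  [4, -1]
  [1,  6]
e^{tA} =
  [-t*exp(5*t) + exp(5*t), -t*exp(5*t)]
  [t*exp(5*t), t*exp(5*t) + exp(5*t)]

Strategy: write A = P · J · P⁻¹ where J is a Jordan canonical form, so e^{tA} = P · e^{tJ} · P⁻¹, and e^{tJ} can be computed block-by-block.

A has Jordan form
J =
  [5, 1]
  [0, 5]
(up to reordering of blocks).

Per-block formulas:
  For a 2×2 Jordan block J_2(5): exp(t · J_2(5)) = e^(5t)·(I + t·N), where N is the 2×2 nilpotent shift.

After assembling e^{tJ} and conjugating by P, we get:

e^{tA} =
  [-t*exp(5*t) + exp(5*t), -t*exp(5*t)]
  [t*exp(5*t), t*exp(5*t) + exp(5*t)]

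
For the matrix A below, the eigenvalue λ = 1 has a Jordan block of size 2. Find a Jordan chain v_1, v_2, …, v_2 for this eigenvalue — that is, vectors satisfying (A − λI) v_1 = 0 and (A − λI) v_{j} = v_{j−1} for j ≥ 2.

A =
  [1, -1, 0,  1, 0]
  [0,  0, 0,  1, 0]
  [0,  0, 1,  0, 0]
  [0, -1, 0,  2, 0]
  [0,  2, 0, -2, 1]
A Jordan chain for λ = 1 of length 2:
v_1 = (-1, -1, 0, -1, 2)ᵀ
v_2 = (0, 1, 0, 0, 0)ᵀ

Let N = A − (1)·I. We want v_2 with N^2 v_2 = 0 but N^1 v_2 ≠ 0; then v_{j-1} := N · v_j for j = 2, …, 2.

Pick v_2 = (0, 1, 0, 0, 0)ᵀ.
Then v_1 = N · v_2 = (-1, -1, 0, -1, 2)ᵀ.

Sanity check: (A − (1)·I) v_1 = (0, 0, 0, 0, 0)ᵀ = 0. ✓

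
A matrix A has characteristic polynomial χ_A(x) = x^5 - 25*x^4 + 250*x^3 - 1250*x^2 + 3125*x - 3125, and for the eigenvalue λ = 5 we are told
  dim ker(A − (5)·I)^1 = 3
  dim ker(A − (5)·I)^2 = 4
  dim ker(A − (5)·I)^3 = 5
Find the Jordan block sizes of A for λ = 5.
Block sizes for λ = 5: [3, 1, 1]

From the dimensions of kernels of powers, the number of Jordan blocks of size at least j is d_j − d_{j−1} where d_j = dim ker(N^j) (with d_0 = 0). Computing the differences gives [3, 1, 1].
The number of blocks of size exactly k is (#blocks of size ≥ k) − (#blocks of size ≥ k + 1), so the partition is: 2 block(s) of size 1, 1 block(s) of size 3.
In nonincreasing order the block sizes are [3, 1, 1].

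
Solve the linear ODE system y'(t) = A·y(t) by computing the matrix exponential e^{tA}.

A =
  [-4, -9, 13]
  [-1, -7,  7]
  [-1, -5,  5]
e^{tA} =
  [-2*t*exp(-2*t) + exp(-2*t), -t^2*exp(-2*t) - 9*t*exp(-2*t), t^2*exp(-2*t) + 13*t*exp(-2*t)]
  [-t*exp(-2*t), -t^2*exp(-2*t)/2 - 5*t*exp(-2*t) + exp(-2*t), t^2*exp(-2*t)/2 + 7*t*exp(-2*t)]
  [-t*exp(-2*t), -t^2*exp(-2*t)/2 - 5*t*exp(-2*t), t^2*exp(-2*t)/2 + 7*t*exp(-2*t) + exp(-2*t)]

Strategy: write A = P · J · P⁻¹ where J is a Jordan canonical form, so e^{tA} = P · e^{tJ} · P⁻¹, and e^{tJ} can be computed block-by-block.

A has Jordan form
J =
  [-2,  1,  0]
  [ 0, -2,  1]
  [ 0,  0, -2]
(up to reordering of blocks).

Per-block formulas:
  For a 3×3 Jordan block J_3(-2): exp(t · J_3(-2)) = e^(-2t)·(I + t·N + (t^2/2)·N^2), where N is the 3×3 nilpotent shift.

After assembling e^{tJ} and conjugating by P, we get:

e^{tA} =
  [-2*t*exp(-2*t) + exp(-2*t), -t^2*exp(-2*t) - 9*t*exp(-2*t), t^2*exp(-2*t) + 13*t*exp(-2*t)]
  [-t*exp(-2*t), -t^2*exp(-2*t)/2 - 5*t*exp(-2*t) + exp(-2*t), t^2*exp(-2*t)/2 + 7*t*exp(-2*t)]
  [-t*exp(-2*t), -t^2*exp(-2*t)/2 - 5*t*exp(-2*t), t^2*exp(-2*t)/2 + 7*t*exp(-2*t) + exp(-2*t)]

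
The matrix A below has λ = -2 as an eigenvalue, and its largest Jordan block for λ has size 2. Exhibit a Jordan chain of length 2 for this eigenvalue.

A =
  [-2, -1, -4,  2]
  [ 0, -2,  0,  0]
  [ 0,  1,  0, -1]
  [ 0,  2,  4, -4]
A Jordan chain for λ = -2 of length 2:
v_1 = (-1, 0, 1, 2)ᵀ
v_2 = (0, 1, 0, 0)ᵀ

Let N = A − (-2)·I. We want v_2 with N^2 v_2 = 0 but N^1 v_2 ≠ 0; then v_{j-1} := N · v_j for j = 2, …, 2.

Pick v_2 = (0, 1, 0, 0)ᵀ.
Then v_1 = N · v_2 = (-1, 0, 1, 2)ᵀ.

Sanity check: (A − (-2)·I) v_1 = (0, 0, 0, 0)ᵀ = 0. ✓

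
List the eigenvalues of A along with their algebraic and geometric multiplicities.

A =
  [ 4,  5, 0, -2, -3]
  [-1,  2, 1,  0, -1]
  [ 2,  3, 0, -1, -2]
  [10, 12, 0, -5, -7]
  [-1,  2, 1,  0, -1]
λ = 0: alg = 5, geom = 2

Step 1 — factor the characteristic polynomial to read off the algebraic multiplicities:
  χ_A(x) = x^5

Step 2 — compute geometric multiplicities via the rank-nullity identity g(λ) = n − rank(A − λI):
  rank(A − (0)·I) = 3, so dim ker(A − (0)·I) = n − 3 = 2

Summary:
  λ = 0: algebraic multiplicity = 5, geometric multiplicity = 2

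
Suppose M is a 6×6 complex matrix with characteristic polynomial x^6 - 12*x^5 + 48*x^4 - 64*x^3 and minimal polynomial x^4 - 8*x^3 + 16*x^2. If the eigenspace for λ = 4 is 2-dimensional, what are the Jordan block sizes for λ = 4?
Block sizes for λ = 4: [2, 1]

Step 1 — from the characteristic polynomial, algebraic multiplicity of λ = 4 is 3. From dim ker(M − (4)·I) = 2, there are exactly 2 Jordan blocks for λ = 4.
Step 2 — from the minimal polynomial, the factor (x − 4)^2 tells us the largest block for λ = 4 has size 2.
Step 3 — with total size 3, 2 blocks, and largest block 2, the block sizes (in nonincreasing order) are [2, 1].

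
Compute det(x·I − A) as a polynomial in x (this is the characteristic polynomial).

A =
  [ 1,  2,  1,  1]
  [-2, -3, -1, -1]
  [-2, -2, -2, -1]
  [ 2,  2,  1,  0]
x^4 + 4*x^3 + 6*x^2 + 4*x + 1

Expanding det(x·I − A) (e.g. by cofactor expansion or by noting that A is similar to its Jordan form J, which has the same characteristic polynomial as A) gives
  χ_A(x) = x^4 + 4*x^3 + 6*x^2 + 4*x + 1
which factors as (x + 1)^4. The eigenvalues (with algebraic multiplicities) are λ = -1 with multiplicity 4.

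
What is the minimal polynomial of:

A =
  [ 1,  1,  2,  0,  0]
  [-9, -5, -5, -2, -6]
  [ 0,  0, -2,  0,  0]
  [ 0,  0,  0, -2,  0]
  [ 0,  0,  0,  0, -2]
x^3 + 6*x^2 + 12*x + 8

The characteristic polynomial is χ_A(x) = (x + 2)^5, so the eigenvalues are known. The minimal polynomial is
  m_A(x) = Π_λ (x − λ)^{k_λ}
where k_λ is the size of the *largest* Jordan block for λ (equivalently, the smallest k with (A − λI)^k v = 0 for every generalised eigenvector v of λ).

  λ = -2: largest Jordan block has size 3, contributing (x + 2)^3

So m_A(x) = (x + 2)^3 = x^3 + 6*x^2 + 12*x + 8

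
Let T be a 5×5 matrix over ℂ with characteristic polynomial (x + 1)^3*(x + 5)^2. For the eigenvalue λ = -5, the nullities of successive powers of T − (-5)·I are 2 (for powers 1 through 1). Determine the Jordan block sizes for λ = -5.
Block sizes for λ = -5: [1, 1]

From the dimensions of kernels of powers, the number of Jordan blocks of size at least j is d_j − d_{j−1} where d_j = dim ker(N^j) (with d_0 = 0). Computing the differences gives [2].
The number of blocks of size exactly k is (#blocks of size ≥ k) − (#blocks of size ≥ k + 1), so the partition is: 2 block(s) of size 1.
In nonincreasing order the block sizes are [1, 1].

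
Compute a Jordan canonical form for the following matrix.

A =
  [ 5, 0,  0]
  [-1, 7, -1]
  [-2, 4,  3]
J_2(5) ⊕ J_1(5)

The characteristic polynomial is
  det(x·I − A) = x^3 - 15*x^2 + 75*x - 125 = (x - 5)^3

Eigenvalues and multiplicities (the geometric multiplicity of λ is n − rank(A − λI), which equals the number of Jordan blocks for λ):
  λ = 5: algebraic multiplicity = 3, geometric multiplicity = 2

Determining the block sizes for each eigenvalue:
  λ = 5: 2 blocks summing to 3 forces exactly one block of size 2 and the rest size 1 → block sizes [2, 1]

Assembling the blocks gives a Jordan form
J =
  [5, 1, 0]
  [0, 5, 0]
  [0, 0, 5]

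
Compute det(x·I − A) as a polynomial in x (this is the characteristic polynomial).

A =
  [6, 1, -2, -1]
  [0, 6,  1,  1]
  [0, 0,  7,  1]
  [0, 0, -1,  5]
x^4 - 24*x^3 + 216*x^2 - 864*x + 1296

Expanding det(x·I − A) (e.g. by cofactor expansion or by noting that A is similar to its Jordan form J, which has the same characteristic polynomial as A) gives
  χ_A(x) = x^4 - 24*x^3 + 216*x^2 - 864*x + 1296
which factors as (x - 6)^4. The eigenvalues (with algebraic multiplicities) are λ = 6 with multiplicity 4.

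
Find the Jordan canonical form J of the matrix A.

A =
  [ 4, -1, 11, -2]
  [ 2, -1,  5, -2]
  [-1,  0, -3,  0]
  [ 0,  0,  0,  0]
J_3(0) ⊕ J_1(0)

The characteristic polynomial is
  det(x·I − A) = x^4

Eigenvalues and multiplicities (the geometric multiplicity of λ is n − rank(A − λI), which equals the number of Jordan blocks for λ):
  λ = 0: algebraic multiplicity = 4, geometric multiplicity = 2

Determining the block sizes for each eigenvalue:
  λ = 0: with am = 4 and gm = 2, the partition is not yet determined (e.g. several partitions of 4 into 2 parts exist). Let N = A − (0)·I. Computing rank(N^1) = 2, rank(N^2) = 1, rank(N^3) = 0; the number of blocks of size ≥ j is rank(N^{j−1}) − rank(N^j), giving [2, 1, 1]. So we have 1 block(s) of size 3, 1 block(s) of size 1 → block sizes [3, 1]

Assembling the blocks gives a Jordan form
J =
  [0, 1, 0, 0]
  [0, 0, 1, 0]
  [0, 0, 0, 0]
  [0, 0, 0, 0]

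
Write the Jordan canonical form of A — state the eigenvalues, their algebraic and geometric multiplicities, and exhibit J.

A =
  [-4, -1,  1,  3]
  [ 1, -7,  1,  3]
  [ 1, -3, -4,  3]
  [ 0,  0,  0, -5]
J_3(-5) ⊕ J_1(-5)

The characteristic polynomial is
  det(x·I − A) = x^4 + 20*x^3 + 150*x^2 + 500*x + 625 = (x + 5)^4

Eigenvalues and multiplicities (the geometric multiplicity of λ is n − rank(A − λI), which equals the number of Jordan blocks for λ):
  λ = -5: algebraic multiplicity = 4, geometric multiplicity = 2

Determining the block sizes for each eigenvalue:
  λ = -5: with am = 4 and gm = 2, the partition is not yet determined (e.g. several partitions of 4 into 2 parts exist). Let N = A − (-5)·I. Computing rank(N^1) = 2, rank(N^2) = 1, rank(N^3) = 0; the number of blocks of size ≥ j is rank(N^{j−1}) − rank(N^j), giving [2, 1, 1]. So we have 1 block(s) of size 3, 1 block(s) of size 1 → block sizes [3, 1]

Assembling the blocks gives a Jordan form
J =
  [-5,  1,  0,  0]
  [ 0, -5,  1,  0]
  [ 0,  0, -5,  0]
  [ 0,  0,  0, -5]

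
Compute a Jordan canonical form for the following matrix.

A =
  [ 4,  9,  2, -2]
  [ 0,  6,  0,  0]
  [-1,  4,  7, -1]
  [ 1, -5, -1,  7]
J_2(6) ⊕ J_2(6)

The characteristic polynomial is
  det(x·I − A) = x^4 - 24*x^3 + 216*x^2 - 864*x + 1296 = (x - 6)^4

Eigenvalues and multiplicities (the geometric multiplicity of λ is n − rank(A − λI), which equals the number of Jordan blocks for λ):
  λ = 6: algebraic multiplicity = 4, geometric multiplicity = 2

Determining the block sizes for each eigenvalue:
  λ = 6: with am = 4 and gm = 2, the partition is not yet determined (e.g. several partitions of 4 into 2 parts exist). Let N = A − (6)·I. Computing rank(N^1) = 2, rank(N^2) = 0; the number of blocks of size ≥ j is rank(N^{j−1}) − rank(N^j), giving [2, 2]. So we have 2 block(s) of size 2 → block sizes [2, 2]

Assembling the blocks gives a Jordan form
J =
  [6, 1, 0, 0]
  [0, 6, 0, 0]
  [0, 0, 6, 1]
  [0, 0, 0, 6]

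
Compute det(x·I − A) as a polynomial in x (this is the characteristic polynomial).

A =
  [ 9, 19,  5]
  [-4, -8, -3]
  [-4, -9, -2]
x^3 + x^2 - 5*x + 3

Expanding det(x·I − A) (e.g. by cofactor expansion or by noting that A is similar to its Jordan form J, which has the same characteristic polynomial as A) gives
  χ_A(x) = x^3 + x^2 - 5*x + 3
which factors as (x - 1)^2*(x + 3). The eigenvalues (with algebraic multiplicities) are λ = -3 with multiplicity 1, λ = 1 with multiplicity 2.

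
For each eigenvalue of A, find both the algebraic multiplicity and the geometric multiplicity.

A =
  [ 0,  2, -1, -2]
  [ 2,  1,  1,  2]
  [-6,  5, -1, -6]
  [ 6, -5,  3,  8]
λ = 2: alg = 4, geom = 2

Step 1 — factor the characteristic polynomial to read off the algebraic multiplicities:
  χ_A(x) = (x - 2)^4

Step 2 — compute geometric multiplicities via the rank-nullity identity g(λ) = n − rank(A − λI):
  rank(A − (2)·I) = 2, so dim ker(A − (2)·I) = n − 2 = 2

Summary:
  λ = 2: algebraic multiplicity = 4, geometric multiplicity = 2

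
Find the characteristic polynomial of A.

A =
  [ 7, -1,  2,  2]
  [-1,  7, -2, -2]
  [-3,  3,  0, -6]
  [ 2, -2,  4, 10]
x^4 - 24*x^3 + 216*x^2 - 864*x + 1296

Expanding det(x·I − A) (e.g. by cofactor expansion or by noting that A is similar to its Jordan form J, which has the same characteristic polynomial as A) gives
  χ_A(x) = x^4 - 24*x^3 + 216*x^2 - 864*x + 1296
which factors as (x - 6)^4. The eigenvalues (with algebraic multiplicities) are λ = 6 with multiplicity 4.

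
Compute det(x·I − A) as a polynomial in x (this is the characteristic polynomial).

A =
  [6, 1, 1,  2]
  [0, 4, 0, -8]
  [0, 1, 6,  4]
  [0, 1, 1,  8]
x^4 - 24*x^3 + 216*x^2 - 864*x + 1296

Expanding det(x·I − A) (e.g. by cofactor expansion or by noting that A is similar to its Jordan form J, which has the same characteristic polynomial as A) gives
  χ_A(x) = x^4 - 24*x^3 + 216*x^2 - 864*x + 1296
which factors as (x - 6)^4. The eigenvalues (with algebraic multiplicities) are λ = 6 with multiplicity 4.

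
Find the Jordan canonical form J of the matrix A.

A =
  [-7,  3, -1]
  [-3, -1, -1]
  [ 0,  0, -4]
J_2(-4) ⊕ J_1(-4)

The characteristic polynomial is
  det(x·I − A) = x^3 + 12*x^2 + 48*x + 64 = (x + 4)^3

Eigenvalues and multiplicities (the geometric multiplicity of λ is n − rank(A − λI), which equals the number of Jordan blocks for λ):
  λ = -4: algebraic multiplicity = 3, geometric multiplicity = 2

Determining the block sizes for each eigenvalue:
  λ = -4: 2 blocks summing to 3 forces exactly one block of size 2 and the rest size 1 → block sizes [2, 1]

Assembling the blocks gives a Jordan form
J =
  [-4,  1,  0]
  [ 0, -4,  0]
  [ 0,  0, -4]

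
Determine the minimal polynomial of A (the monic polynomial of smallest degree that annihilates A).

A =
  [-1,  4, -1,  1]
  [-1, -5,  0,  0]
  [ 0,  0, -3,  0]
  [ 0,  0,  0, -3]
x^3 + 9*x^2 + 27*x + 27

The characteristic polynomial is χ_A(x) = (x + 3)^4, so the eigenvalues are known. The minimal polynomial is
  m_A(x) = Π_λ (x − λ)^{k_λ}
where k_λ is the size of the *largest* Jordan block for λ (equivalently, the smallest k with (A − λI)^k v = 0 for every generalised eigenvector v of λ).

  λ = -3: largest Jordan block has size 3, contributing (x + 3)^3

So m_A(x) = (x + 3)^3 = x^3 + 9*x^2 + 27*x + 27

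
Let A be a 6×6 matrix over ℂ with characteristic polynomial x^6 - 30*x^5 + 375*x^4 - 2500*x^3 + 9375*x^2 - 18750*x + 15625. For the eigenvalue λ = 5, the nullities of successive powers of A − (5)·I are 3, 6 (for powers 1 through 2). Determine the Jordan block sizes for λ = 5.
Block sizes for λ = 5: [2, 2, 2]

From the dimensions of kernels of powers, the number of Jordan blocks of size at least j is d_j − d_{j−1} where d_j = dim ker(N^j) (with d_0 = 0). Computing the differences gives [3, 3].
The number of blocks of size exactly k is (#blocks of size ≥ k) − (#blocks of size ≥ k + 1), so the partition is: 3 block(s) of size 2.
In nonincreasing order the block sizes are [2, 2, 2].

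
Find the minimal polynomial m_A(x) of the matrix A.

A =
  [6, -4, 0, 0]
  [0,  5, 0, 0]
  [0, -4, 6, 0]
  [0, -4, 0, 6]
x^2 - 11*x + 30

The characteristic polynomial is χ_A(x) = (x - 6)^3*(x - 5), so the eigenvalues are known. The minimal polynomial is
  m_A(x) = Π_λ (x − λ)^{k_λ}
where k_λ is the size of the *largest* Jordan block for λ (equivalently, the smallest k with (A − λI)^k v = 0 for every generalised eigenvector v of λ).

  λ = 5: largest Jordan block has size 1, contributing (x − 5)
  λ = 6: largest Jordan block has size 1, contributing (x − 6)

So m_A(x) = (x - 6)*(x - 5) = x^2 - 11*x + 30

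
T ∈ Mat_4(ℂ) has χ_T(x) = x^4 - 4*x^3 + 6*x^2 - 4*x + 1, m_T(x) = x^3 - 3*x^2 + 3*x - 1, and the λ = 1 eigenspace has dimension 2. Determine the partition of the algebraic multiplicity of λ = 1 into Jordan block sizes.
Block sizes for λ = 1: [3, 1]

Step 1 — from the characteristic polynomial, algebraic multiplicity of λ = 1 is 4. From dim ker(T − (1)·I) = 2, there are exactly 2 Jordan blocks for λ = 1.
Step 2 — from the minimal polynomial, the factor (x − 1)^3 tells us the largest block for λ = 1 has size 3.
Step 3 — with total size 4, 2 blocks, and largest block 3, the block sizes (in nonincreasing order) are [3, 1].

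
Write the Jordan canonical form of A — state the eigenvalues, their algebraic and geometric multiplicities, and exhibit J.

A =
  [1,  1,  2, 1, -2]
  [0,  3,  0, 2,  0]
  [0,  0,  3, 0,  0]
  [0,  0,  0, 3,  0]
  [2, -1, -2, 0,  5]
J_2(3) ⊕ J_2(3) ⊕ J_1(3)

The characteristic polynomial is
  det(x·I − A) = x^5 - 15*x^4 + 90*x^3 - 270*x^2 + 405*x - 243 = (x - 3)^5

Eigenvalues and multiplicities (the geometric multiplicity of λ is n − rank(A − λI), which equals the number of Jordan blocks for λ):
  λ = 3: algebraic multiplicity = 5, geometric multiplicity = 3

Determining the block sizes for each eigenvalue:
  λ = 3: with am = 5 and gm = 3, the partition is not yet determined (e.g. several partitions of 5 into 3 parts exist). Let N = A − (3)·I. Computing rank(N^1) = 2, rank(N^2) = 0; the number of blocks of size ≥ j is rank(N^{j−1}) − rank(N^j), giving [3, 2]. So we have 2 block(s) of size 2, 1 block(s) of size 1 → block sizes [2, 2, 1]

Assembling the blocks gives a Jordan form
J =
  [3, 1, 0, 0, 0]
  [0, 3, 0, 0, 0]
  [0, 0, 3, 1, 0]
  [0, 0, 0, 3, 0]
  [0, 0, 0, 0, 3]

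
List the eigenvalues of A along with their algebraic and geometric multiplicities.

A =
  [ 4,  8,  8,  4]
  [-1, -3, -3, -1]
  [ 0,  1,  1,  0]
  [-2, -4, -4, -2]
λ = 0: alg = 4, geom = 2

Step 1 — factor the characteristic polynomial to read off the algebraic multiplicities:
  χ_A(x) = x^4

Step 2 — compute geometric multiplicities via the rank-nullity identity g(λ) = n − rank(A − λI):
  rank(A − (0)·I) = 2, so dim ker(A − (0)·I) = n − 2 = 2

Summary:
  λ = 0: algebraic multiplicity = 4, geometric multiplicity = 2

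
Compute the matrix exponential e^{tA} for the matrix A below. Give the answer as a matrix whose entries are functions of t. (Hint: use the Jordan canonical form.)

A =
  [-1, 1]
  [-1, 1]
e^{tA} =
  [1 - t, t]
  [-t, t + 1]

Strategy: write A = P · J · P⁻¹ where J is a Jordan canonical form, so e^{tA} = P · e^{tJ} · P⁻¹, and e^{tJ} can be computed block-by-block.

A has Jordan form
J =
  [0, 1]
  [0, 0]
(up to reordering of blocks).

Per-block formulas:
  For a 2×2 Jordan block J_2(0): exp(t · J_2(0)) = e^(0t)·(I + t·N), where N is the 2×2 nilpotent shift.

After assembling e^{tJ} and conjugating by P, we get:

e^{tA} =
  [1 - t, t]
  [-t, t + 1]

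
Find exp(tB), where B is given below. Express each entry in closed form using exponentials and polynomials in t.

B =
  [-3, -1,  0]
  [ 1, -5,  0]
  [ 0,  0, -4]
e^{tB} =
  [t*exp(-4*t) + exp(-4*t), -t*exp(-4*t), 0]
  [t*exp(-4*t), -t*exp(-4*t) + exp(-4*t), 0]
  [0, 0, exp(-4*t)]

Strategy: write B = P · J · P⁻¹ where J is a Jordan canonical form, so e^{tB} = P · e^{tJ} · P⁻¹, and e^{tJ} can be computed block-by-block.

B has Jordan form
J =
  [-4,  1,  0]
  [ 0, -4,  0]
  [ 0,  0, -4]
(up to reordering of blocks).

Per-block formulas:
  For a 2×2 Jordan block J_2(-4): exp(t · J_2(-4)) = e^(-4t)·(I + t·N), where N is the 2×2 nilpotent shift.
  For a 1×1 block at λ = -4: exp(t · [-4]) = [e^(-4t)].

After assembling e^{tJ} and conjugating by P, we get:

e^{tB} =
  [t*exp(-4*t) + exp(-4*t), -t*exp(-4*t), 0]
  [t*exp(-4*t), -t*exp(-4*t) + exp(-4*t), 0]
  [0, 0, exp(-4*t)]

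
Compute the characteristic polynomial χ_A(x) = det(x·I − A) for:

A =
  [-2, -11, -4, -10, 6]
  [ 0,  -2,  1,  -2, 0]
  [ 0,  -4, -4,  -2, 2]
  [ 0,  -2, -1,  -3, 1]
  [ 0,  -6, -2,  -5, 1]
x^5 + 10*x^4 + 40*x^3 + 80*x^2 + 80*x + 32

Expanding det(x·I − A) (e.g. by cofactor expansion or by noting that A is similar to its Jordan form J, which has the same characteristic polynomial as A) gives
  χ_A(x) = x^5 + 10*x^4 + 40*x^3 + 80*x^2 + 80*x + 32
which factors as (x + 2)^5. The eigenvalues (with algebraic multiplicities) are λ = -2 with multiplicity 5.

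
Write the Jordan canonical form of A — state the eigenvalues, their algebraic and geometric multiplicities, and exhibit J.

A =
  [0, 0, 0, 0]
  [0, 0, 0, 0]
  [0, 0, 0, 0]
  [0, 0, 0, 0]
J_1(0) ⊕ J_1(0) ⊕ J_1(0) ⊕ J_1(0)

The characteristic polynomial is
  det(x·I − A) = x^4

Eigenvalues and multiplicities (the geometric multiplicity of λ is n − rank(A − λI), which equals the number of Jordan blocks for λ):
  λ = 0: algebraic multiplicity = 4, geometric multiplicity = 4

Determining the block sizes for each eigenvalue:
  λ = 0: gm = am = 4, so every block has size 1 → block sizes [1, 1, 1, 1]

Assembling the blocks gives a Jordan form
J =
  [0, 0, 0, 0]
  [0, 0, 0, 0]
  [0, 0, 0, 0]
  [0, 0, 0, 0]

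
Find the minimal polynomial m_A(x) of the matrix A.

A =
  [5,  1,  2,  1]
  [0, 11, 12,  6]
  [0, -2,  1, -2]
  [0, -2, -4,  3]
x^2 - 10*x + 25

The characteristic polynomial is χ_A(x) = (x - 5)^4, so the eigenvalues are known. The minimal polynomial is
  m_A(x) = Π_λ (x − λ)^{k_λ}
where k_λ is the size of the *largest* Jordan block for λ (equivalently, the smallest k with (A − λI)^k v = 0 for every generalised eigenvector v of λ).

  λ = 5: largest Jordan block has size 2, contributing (x − 5)^2

So m_A(x) = (x - 5)^2 = x^2 - 10*x + 25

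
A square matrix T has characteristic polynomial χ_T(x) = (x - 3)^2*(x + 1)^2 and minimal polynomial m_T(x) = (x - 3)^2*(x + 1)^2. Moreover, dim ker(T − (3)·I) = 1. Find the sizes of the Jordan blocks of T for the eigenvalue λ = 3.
Block sizes for λ = 3: [2]

Step 1 — from the characteristic polynomial, algebraic multiplicity of λ = 3 is 2. From dim ker(T − (3)·I) = 1, there are exactly 1 Jordan blocks for λ = 3.
Step 2 — from the minimal polynomial, the factor (x − 3)^2 tells us the largest block for λ = 3 has size 2.
Step 3 — with total size 2, 1 blocks, and largest block 2, the block sizes (in nonincreasing order) are [2].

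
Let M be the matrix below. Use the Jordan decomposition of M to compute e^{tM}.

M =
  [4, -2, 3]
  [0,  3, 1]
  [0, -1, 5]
e^{tM} =
  [exp(4*t), -t^2*exp(4*t)/2 - 2*t*exp(4*t), t^2*exp(4*t)/2 + 3*t*exp(4*t)]
  [0, -t*exp(4*t) + exp(4*t), t*exp(4*t)]
  [0, -t*exp(4*t), t*exp(4*t) + exp(4*t)]

Strategy: write M = P · J · P⁻¹ where J is a Jordan canonical form, so e^{tM} = P · e^{tJ} · P⁻¹, and e^{tJ} can be computed block-by-block.

M has Jordan form
J =
  [4, 1, 0]
  [0, 4, 1]
  [0, 0, 4]
(up to reordering of blocks).

Per-block formulas:
  For a 3×3 Jordan block J_3(4): exp(t · J_3(4)) = e^(4t)·(I + t·N + (t^2/2)·N^2), where N is the 3×3 nilpotent shift.

After assembling e^{tJ} and conjugating by P, we get:

e^{tM} =
  [exp(4*t), -t^2*exp(4*t)/2 - 2*t*exp(4*t), t^2*exp(4*t)/2 + 3*t*exp(4*t)]
  [0, -t*exp(4*t) + exp(4*t), t*exp(4*t)]
  [0, -t*exp(4*t), t*exp(4*t) + exp(4*t)]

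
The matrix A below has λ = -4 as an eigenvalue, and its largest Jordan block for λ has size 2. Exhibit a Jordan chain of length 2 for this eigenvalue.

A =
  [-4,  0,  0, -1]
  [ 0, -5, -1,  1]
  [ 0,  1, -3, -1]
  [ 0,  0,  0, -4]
A Jordan chain for λ = -4 of length 2:
v_1 = (0, -1, 1, 0)ᵀ
v_2 = (0, 1, 0, 0)ᵀ

Let N = A − (-4)·I. We want v_2 with N^2 v_2 = 0 but N^1 v_2 ≠ 0; then v_{j-1} := N · v_j for j = 2, …, 2.

Pick v_2 = (0, 1, 0, 0)ᵀ.
Then v_1 = N · v_2 = (0, -1, 1, 0)ᵀ.

Sanity check: (A − (-4)·I) v_1 = (0, 0, 0, 0)ᵀ = 0. ✓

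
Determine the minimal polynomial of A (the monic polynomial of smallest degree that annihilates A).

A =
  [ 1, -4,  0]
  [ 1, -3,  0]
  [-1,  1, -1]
x^3 + 3*x^2 + 3*x + 1

The characteristic polynomial is χ_A(x) = (x + 1)^3, so the eigenvalues are known. The minimal polynomial is
  m_A(x) = Π_λ (x − λ)^{k_λ}
where k_λ is the size of the *largest* Jordan block for λ (equivalently, the smallest k with (A − λI)^k v = 0 for every generalised eigenvector v of λ).

  λ = -1: largest Jordan block has size 3, contributing (x + 1)^3

So m_A(x) = (x + 1)^3 = x^3 + 3*x^2 + 3*x + 1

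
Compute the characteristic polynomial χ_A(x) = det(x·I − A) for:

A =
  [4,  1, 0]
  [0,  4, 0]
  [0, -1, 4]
x^3 - 12*x^2 + 48*x - 64

Expanding det(x·I − A) (e.g. by cofactor expansion or by noting that A is similar to its Jordan form J, which has the same characteristic polynomial as A) gives
  χ_A(x) = x^3 - 12*x^2 + 48*x - 64
which factors as (x - 4)^3. The eigenvalues (with algebraic multiplicities) are λ = 4 with multiplicity 3.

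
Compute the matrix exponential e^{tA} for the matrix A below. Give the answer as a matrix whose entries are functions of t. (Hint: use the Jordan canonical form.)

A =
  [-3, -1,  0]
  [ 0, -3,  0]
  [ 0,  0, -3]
e^{tA} =
  [exp(-3*t), -t*exp(-3*t), 0]
  [0, exp(-3*t), 0]
  [0, 0, exp(-3*t)]

Strategy: write A = P · J · P⁻¹ where J is a Jordan canonical form, so e^{tA} = P · e^{tJ} · P⁻¹, and e^{tJ} can be computed block-by-block.

A has Jordan form
J =
  [-3,  1,  0]
  [ 0, -3,  0]
  [ 0,  0, -3]
(up to reordering of blocks).

Per-block formulas:
  For a 1×1 block at λ = -3: exp(t · [-3]) = [e^(-3t)].
  For a 2×2 Jordan block J_2(-3): exp(t · J_2(-3)) = e^(-3t)·(I + t·N), where N is the 2×2 nilpotent shift.

After assembling e^{tJ} and conjugating by P, we get:

e^{tA} =
  [exp(-3*t), -t*exp(-3*t), 0]
  [0, exp(-3*t), 0]
  [0, 0, exp(-3*t)]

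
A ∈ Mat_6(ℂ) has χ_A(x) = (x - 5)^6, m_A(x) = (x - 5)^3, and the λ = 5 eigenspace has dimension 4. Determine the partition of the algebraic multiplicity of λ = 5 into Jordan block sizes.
Block sizes for λ = 5: [3, 1, 1, 1]

Step 1 — from the characteristic polynomial, algebraic multiplicity of λ = 5 is 6. From dim ker(A − (5)·I) = 4, there are exactly 4 Jordan blocks for λ = 5.
Step 2 — from the minimal polynomial, the factor (x − 5)^3 tells us the largest block for λ = 5 has size 3.
Step 3 — with total size 6, 4 blocks, and largest block 3, the block sizes (in nonincreasing order) are [3, 1, 1, 1].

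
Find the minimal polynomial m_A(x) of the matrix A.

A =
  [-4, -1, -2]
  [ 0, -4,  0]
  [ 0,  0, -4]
x^2 + 8*x + 16

The characteristic polynomial is χ_A(x) = (x + 4)^3, so the eigenvalues are known. The minimal polynomial is
  m_A(x) = Π_λ (x − λ)^{k_λ}
where k_λ is the size of the *largest* Jordan block for λ (equivalently, the smallest k with (A − λI)^k v = 0 for every generalised eigenvector v of λ).

  λ = -4: largest Jordan block has size 2, contributing (x + 4)^2

So m_A(x) = (x + 4)^2 = x^2 + 8*x + 16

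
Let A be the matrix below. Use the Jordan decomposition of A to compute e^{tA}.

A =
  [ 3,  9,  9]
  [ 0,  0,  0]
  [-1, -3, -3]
e^{tA} =
  [3*t + 1, 9*t, 9*t]
  [0, 1, 0]
  [-t, -3*t, 1 - 3*t]

Strategy: write A = P · J · P⁻¹ where J is a Jordan canonical form, so e^{tA} = P · e^{tJ} · P⁻¹, and e^{tJ} can be computed block-by-block.

A has Jordan form
J =
  [0, 1, 0]
  [0, 0, 0]
  [0, 0, 0]
(up to reordering of blocks).

Per-block formulas:
  For a 2×2 Jordan block J_2(0): exp(t · J_2(0)) = e^(0t)·(I + t·N), where N is the 2×2 nilpotent shift.
  For a 1×1 block at λ = 0: exp(t · [0]) = [e^(0t)].

After assembling e^{tJ} and conjugating by P, we get:

e^{tA} =
  [3*t + 1, 9*t, 9*t]
  [0, 1, 0]
  [-t, -3*t, 1 - 3*t]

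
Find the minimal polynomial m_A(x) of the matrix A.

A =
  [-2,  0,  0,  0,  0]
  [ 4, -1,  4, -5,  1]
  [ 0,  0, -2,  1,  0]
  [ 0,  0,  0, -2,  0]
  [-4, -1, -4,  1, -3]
x^2 + 4*x + 4

The characteristic polynomial is χ_A(x) = (x + 2)^5, so the eigenvalues are known. The minimal polynomial is
  m_A(x) = Π_λ (x − λ)^{k_λ}
where k_λ is the size of the *largest* Jordan block for λ (equivalently, the smallest k with (A − λI)^k v = 0 for every generalised eigenvector v of λ).

  λ = -2: largest Jordan block has size 2, contributing (x + 2)^2

So m_A(x) = (x + 2)^2 = x^2 + 4*x + 4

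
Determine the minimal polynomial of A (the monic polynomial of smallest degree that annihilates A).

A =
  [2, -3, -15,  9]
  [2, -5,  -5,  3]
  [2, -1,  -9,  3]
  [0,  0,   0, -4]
x^2 + 8*x + 16

The characteristic polynomial is χ_A(x) = (x + 4)^4, so the eigenvalues are known. The minimal polynomial is
  m_A(x) = Π_λ (x − λ)^{k_λ}
where k_λ is the size of the *largest* Jordan block for λ (equivalently, the smallest k with (A − λI)^k v = 0 for every generalised eigenvector v of λ).

  λ = -4: largest Jordan block has size 2, contributing (x + 4)^2

So m_A(x) = (x + 4)^2 = x^2 + 8*x + 16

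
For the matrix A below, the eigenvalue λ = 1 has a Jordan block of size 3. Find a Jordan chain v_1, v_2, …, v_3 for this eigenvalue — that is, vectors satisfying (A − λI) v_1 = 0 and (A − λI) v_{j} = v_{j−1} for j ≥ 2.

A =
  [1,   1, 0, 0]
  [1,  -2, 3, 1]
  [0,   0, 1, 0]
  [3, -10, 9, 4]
A Jordan chain for λ = 1 of length 3:
v_1 = (1, 0, 0, -1)ᵀ
v_2 = (0, 1, 0, 3)ᵀ
v_3 = (1, 0, 0, 0)ᵀ

Let N = A − (1)·I. We want v_3 with N^3 v_3 = 0 but N^2 v_3 ≠ 0; then v_{j-1} := N · v_j for j = 3, …, 2.

Pick v_3 = (1, 0, 0, 0)ᵀ.
Then v_2 = N · v_3 = (0, 1, 0, 3)ᵀ.
Then v_1 = N · v_2 = (1, 0, 0, -1)ᵀ.

Sanity check: (A − (1)·I) v_1 = (0, 0, 0, 0)ᵀ = 0. ✓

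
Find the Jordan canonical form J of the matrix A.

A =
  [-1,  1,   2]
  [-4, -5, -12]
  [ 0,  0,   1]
J_2(-3) ⊕ J_1(1)

The characteristic polynomial is
  det(x·I − A) = x^3 + 5*x^2 + 3*x - 9 = (x - 1)*(x + 3)^2

Eigenvalues and multiplicities (the geometric multiplicity of λ is n − rank(A − λI), which equals the number of Jordan blocks for λ):
  λ = -3: algebraic multiplicity = 2, geometric multiplicity = 1
  λ = 1: algebraic multiplicity = 1, geometric multiplicity = 1

Determining the block sizes for each eigenvalue:
  λ = -3: one block (gm = 1), so the single block has size am = 2 → block sizes [2]
  λ = 1: one block (gm = 1), so the single block has size am = 1 → block sizes [1]

Assembling the blocks gives a Jordan form
J =
  [-3,  1, 0]
  [ 0, -3, 0]
  [ 0,  0, 1]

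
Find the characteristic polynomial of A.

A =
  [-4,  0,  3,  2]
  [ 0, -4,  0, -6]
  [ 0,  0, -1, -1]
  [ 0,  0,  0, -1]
x^4 + 10*x^3 + 33*x^2 + 40*x + 16

Expanding det(x·I − A) (e.g. by cofactor expansion or by noting that A is similar to its Jordan form J, which has the same characteristic polynomial as A) gives
  χ_A(x) = x^4 + 10*x^3 + 33*x^2 + 40*x + 16
which factors as (x + 1)^2*(x + 4)^2. The eigenvalues (with algebraic multiplicities) are λ = -4 with multiplicity 2, λ = -1 with multiplicity 2.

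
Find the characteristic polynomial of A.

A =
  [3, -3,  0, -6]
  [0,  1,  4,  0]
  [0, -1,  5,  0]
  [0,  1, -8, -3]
x^4 - 6*x^3 + 54*x - 81

Expanding det(x·I − A) (e.g. by cofactor expansion or by noting that A is similar to its Jordan form J, which has the same characteristic polynomial as A) gives
  χ_A(x) = x^4 - 6*x^3 + 54*x - 81
which factors as (x - 3)^3*(x + 3). The eigenvalues (with algebraic multiplicities) are λ = -3 with multiplicity 1, λ = 3 with multiplicity 3.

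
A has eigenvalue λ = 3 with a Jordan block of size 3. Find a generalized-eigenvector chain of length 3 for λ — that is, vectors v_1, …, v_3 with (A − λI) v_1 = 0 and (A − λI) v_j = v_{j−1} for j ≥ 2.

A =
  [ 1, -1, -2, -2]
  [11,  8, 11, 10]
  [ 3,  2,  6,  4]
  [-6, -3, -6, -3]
A Jordan chain for λ = 3 of length 3:
v_1 = (-1, 6, 1, -3)ᵀ
v_2 = (-2, 11, 3, -6)ᵀ
v_3 = (1, 0, 0, 0)ᵀ

Let N = A − (3)·I. We want v_3 with N^3 v_3 = 0 but N^2 v_3 ≠ 0; then v_{j-1} := N · v_j for j = 3, …, 2.

Pick v_3 = (1, 0, 0, 0)ᵀ.
Then v_2 = N · v_3 = (-2, 11, 3, -6)ᵀ.
Then v_1 = N · v_2 = (-1, 6, 1, -3)ᵀ.

Sanity check: (A − (3)·I) v_1 = (0, 0, 0, 0)ᵀ = 0. ✓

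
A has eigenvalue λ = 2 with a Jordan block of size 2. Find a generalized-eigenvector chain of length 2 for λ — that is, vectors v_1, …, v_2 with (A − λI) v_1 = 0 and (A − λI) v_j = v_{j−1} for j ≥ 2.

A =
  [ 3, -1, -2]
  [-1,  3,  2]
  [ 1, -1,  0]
A Jordan chain for λ = 2 of length 2:
v_1 = (1, -1, 1)ᵀ
v_2 = (1, 0, 0)ᵀ

Let N = A − (2)·I. We want v_2 with N^2 v_2 = 0 but N^1 v_2 ≠ 0; then v_{j-1} := N · v_j for j = 2, …, 2.

Pick v_2 = (1, 0, 0)ᵀ.
Then v_1 = N · v_2 = (1, -1, 1)ᵀ.

Sanity check: (A − (2)·I) v_1 = (0, 0, 0)ᵀ = 0. ✓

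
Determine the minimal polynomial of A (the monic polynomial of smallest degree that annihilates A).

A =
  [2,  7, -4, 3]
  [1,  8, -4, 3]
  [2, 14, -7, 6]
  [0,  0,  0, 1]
x^2 - 2*x + 1

The characteristic polynomial is χ_A(x) = (x - 1)^4, so the eigenvalues are known. The minimal polynomial is
  m_A(x) = Π_λ (x − λ)^{k_λ}
where k_λ is the size of the *largest* Jordan block for λ (equivalently, the smallest k with (A − λI)^k v = 0 for every generalised eigenvector v of λ).

  λ = 1: largest Jordan block has size 2, contributing (x − 1)^2

So m_A(x) = (x - 1)^2 = x^2 - 2*x + 1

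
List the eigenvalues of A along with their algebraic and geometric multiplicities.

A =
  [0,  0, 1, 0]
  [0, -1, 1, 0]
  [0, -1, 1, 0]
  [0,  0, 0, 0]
λ = 0: alg = 4, geom = 2

Step 1 — factor the characteristic polynomial to read off the algebraic multiplicities:
  χ_A(x) = x^4

Step 2 — compute geometric multiplicities via the rank-nullity identity g(λ) = n − rank(A − λI):
  rank(A − (0)·I) = 2, so dim ker(A − (0)·I) = n − 2 = 2

Summary:
  λ = 0: algebraic multiplicity = 4, geometric multiplicity = 2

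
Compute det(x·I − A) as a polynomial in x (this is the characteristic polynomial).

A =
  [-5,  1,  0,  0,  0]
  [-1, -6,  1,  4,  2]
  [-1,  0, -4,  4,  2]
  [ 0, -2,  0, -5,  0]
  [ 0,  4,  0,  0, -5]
x^5 + 25*x^4 + 250*x^3 + 1250*x^2 + 3125*x + 3125

Expanding det(x·I − A) (e.g. by cofactor expansion or by noting that A is similar to its Jordan form J, which has the same characteristic polynomial as A) gives
  χ_A(x) = x^5 + 25*x^4 + 250*x^3 + 1250*x^2 + 3125*x + 3125
which factors as (x + 5)^5. The eigenvalues (with algebraic multiplicities) are λ = -5 with multiplicity 5.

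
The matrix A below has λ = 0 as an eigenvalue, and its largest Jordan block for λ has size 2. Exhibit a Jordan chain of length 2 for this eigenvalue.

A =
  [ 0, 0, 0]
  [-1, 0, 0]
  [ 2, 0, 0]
A Jordan chain for λ = 0 of length 2:
v_1 = (0, -1, 2)ᵀ
v_2 = (1, 0, 0)ᵀ

Let N = A − (0)·I. We want v_2 with N^2 v_2 = 0 but N^1 v_2 ≠ 0; then v_{j-1} := N · v_j for j = 2, …, 2.

Pick v_2 = (1, 0, 0)ᵀ.
Then v_1 = N · v_2 = (0, -1, 2)ᵀ.

Sanity check: (A − (0)·I) v_1 = (0, 0, 0)ᵀ = 0. ✓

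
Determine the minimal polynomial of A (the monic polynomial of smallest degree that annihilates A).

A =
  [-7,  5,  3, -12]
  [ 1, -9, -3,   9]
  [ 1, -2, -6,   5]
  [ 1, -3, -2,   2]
x^2 + 10*x + 25

The characteristic polynomial is χ_A(x) = (x + 5)^4, so the eigenvalues are known. The minimal polynomial is
  m_A(x) = Π_λ (x − λ)^{k_λ}
where k_λ is the size of the *largest* Jordan block for λ (equivalently, the smallest k with (A − λI)^k v = 0 for every generalised eigenvector v of λ).

  λ = -5: largest Jordan block has size 2, contributing (x + 5)^2

So m_A(x) = (x + 5)^2 = x^2 + 10*x + 25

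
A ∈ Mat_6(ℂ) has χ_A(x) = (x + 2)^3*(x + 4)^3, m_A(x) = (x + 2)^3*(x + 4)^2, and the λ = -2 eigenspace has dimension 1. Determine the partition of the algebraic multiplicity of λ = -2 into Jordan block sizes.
Block sizes for λ = -2: [3]

Step 1 — from the characteristic polynomial, algebraic multiplicity of λ = -2 is 3. From dim ker(A − (-2)·I) = 1, there are exactly 1 Jordan blocks for λ = -2.
Step 2 — from the minimal polynomial, the factor (x + 2)^3 tells us the largest block for λ = -2 has size 3.
Step 3 — with total size 3, 1 blocks, and largest block 3, the block sizes (in nonincreasing order) are [3].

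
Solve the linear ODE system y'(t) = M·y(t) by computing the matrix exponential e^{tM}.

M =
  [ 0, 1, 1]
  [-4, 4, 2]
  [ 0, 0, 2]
e^{tM} =
  [-2*t*exp(2*t) + exp(2*t), t*exp(2*t), t*exp(2*t)]
  [-4*t*exp(2*t), 2*t*exp(2*t) + exp(2*t), 2*t*exp(2*t)]
  [0, 0, exp(2*t)]

Strategy: write M = P · J · P⁻¹ where J is a Jordan canonical form, so e^{tM} = P · e^{tJ} · P⁻¹, and e^{tJ} can be computed block-by-block.

M has Jordan form
J =
  [2, 1, 0]
  [0, 2, 0]
  [0, 0, 2]
(up to reordering of blocks).

Per-block formulas:
  For a 2×2 Jordan block J_2(2): exp(t · J_2(2)) = e^(2t)·(I + t·N), where N is the 2×2 nilpotent shift.
  For a 1×1 block at λ = 2: exp(t · [2]) = [e^(2t)].

After assembling e^{tJ} and conjugating by P, we get:

e^{tM} =
  [-2*t*exp(2*t) + exp(2*t), t*exp(2*t), t*exp(2*t)]
  [-4*t*exp(2*t), 2*t*exp(2*t) + exp(2*t), 2*t*exp(2*t)]
  [0, 0, exp(2*t)]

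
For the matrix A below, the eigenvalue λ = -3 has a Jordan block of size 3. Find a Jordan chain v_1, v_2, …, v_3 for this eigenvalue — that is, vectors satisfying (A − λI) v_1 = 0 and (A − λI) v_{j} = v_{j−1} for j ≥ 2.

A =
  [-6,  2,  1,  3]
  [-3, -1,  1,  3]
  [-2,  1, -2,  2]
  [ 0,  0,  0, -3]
A Jordan chain for λ = -3 of length 3:
v_1 = (1, 1, 1, 0)ᵀ
v_2 = (-3, -3, -2, 0)ᵀ
v_3 = (1, 0, 0, 0)ᵀ

Let N = A − (-3)·I. We want v_3 with N^3 v_3 = 0 but N^2 v_3 ≠ 0; then v_{j-1} := N · v_j for j = 3, …, 2.

Pick v_3 = (1, 0, 0, 0)ᵀ.
Then v_2 = N · v_3 = (-3, -3, -2, 0)ᵀ.
Then v_1 = N · v_2 = (1, 1, 1, 0)ᵀ.

Sanity check: (A − (-3)·I) v_1 = (0, 0, 0, 0)ᵀ = 0. ✓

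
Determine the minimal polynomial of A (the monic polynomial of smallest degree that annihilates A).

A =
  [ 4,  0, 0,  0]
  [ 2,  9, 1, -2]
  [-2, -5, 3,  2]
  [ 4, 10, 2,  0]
x^2 - 8*x + 16

The characteristic polynomial is χ_A(x) = (x - 4)^4, so the eigenvalues are known. The minimal polynomial is
  m_A(x) = Π_λ (x − λ)^{k_λ}
where k_λ is the size of the *largest* Jordan block for λ (equivalently, the smallest k with (A − λI)^k v = 0 for every generalised eigenvector v of λ).

  λ = 4: largest Jordan block has size 2, contributing (x − 4)^2

So m_A(x) = (x - 4)^2 = x^2 - 8*x + 16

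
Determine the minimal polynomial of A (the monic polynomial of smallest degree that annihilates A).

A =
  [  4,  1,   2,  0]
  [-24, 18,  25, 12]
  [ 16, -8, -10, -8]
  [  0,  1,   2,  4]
x^3 - 12*x^2 + 48*x - 64

The characteristic polynomial is χ_A(x) = (x - 4)^4, so the eigenvalues are known. The minimal polynomial is
  m_A(x) = Π_λ (x − λ)^{k_λ}
where k_λ is the size of the *largest* Jordan block for λ (equivalently, the smallest k with (A − λI)^k v = 0 for every generalised eigenvector v of λ).

  λ = 4: largest Jordan block has size 3, contributing (x − 4)^3

So m_A(x) = (x - 4)^3 = x^3 - 12*x^2 + 48*x - 64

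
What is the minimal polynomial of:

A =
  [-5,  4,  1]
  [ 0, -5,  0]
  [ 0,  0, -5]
x^2 + 10*x + 25

The characteristic polynomial is χ_A(x) = (x + 5)^3, so the eigenvalues are known. The minimal polynomial is
  m_A(x) = Π_λ (x − λ)^{k_λ}
where k_λ is the size of the *largest* Jordan block for λ (equivalently, the smallest k with (A − λI)^k v = 0 for every generalised eigenvector v of λ).

  λ = -5: largest Jordan block has size 2, contributing (x + 5)^2

So m_A(x) = (x + 5)^2 = x^2 + 10*x + 25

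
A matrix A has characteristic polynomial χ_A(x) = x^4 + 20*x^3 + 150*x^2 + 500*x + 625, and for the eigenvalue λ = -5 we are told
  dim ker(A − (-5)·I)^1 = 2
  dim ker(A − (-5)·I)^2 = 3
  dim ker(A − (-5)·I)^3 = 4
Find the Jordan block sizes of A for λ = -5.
Block sizes for λ = -5: [3, 1]

From the dimensions of kernels of powers, the number of Jordan blocks of size at least j is d_j − d_{j−1} where d_j = dim ker(N^j) (with d_0 = 0). Computing the differences gives [2, 1, 1].
The number of blocks of size exactly k is (#blocks of size ≥ k) − (#blocks of size ≥ k + 1), so the partition is: 1 block(s) of size 1, 1 block(s) of size 3.
In nonincreasing order the block sizes are [3, 1].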